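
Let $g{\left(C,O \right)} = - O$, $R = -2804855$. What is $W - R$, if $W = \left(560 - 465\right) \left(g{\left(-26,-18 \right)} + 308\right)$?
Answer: $2835825$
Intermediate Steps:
$W = 30970$ ($W = \left(560 - 465\right) \left(\left(-1\right) \left(-18\right) + 308\right) = 95 \left(18 + 308\right) = 95 \cdot 326 = 30970$)
$W - R = 30970 - -2804855 = 30970 + 2804855 = 2835825$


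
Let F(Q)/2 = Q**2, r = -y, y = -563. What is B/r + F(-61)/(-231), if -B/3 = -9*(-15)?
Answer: -4283401/130053 ≈ -32.936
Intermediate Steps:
r = 563 (r = -1*(-563) = 563)
F(Q) = 2*Q**2
B = -405 (B = -(-27)*(-15) = -3*135 = -405)
B/r + F(-61)/(-231) = -405/563 + (2*(-61)**2)/(-231) = -405*1/563 + (2*3721)*(-1/231) = -405/563 + 7442*(-1/231) = -405/563 - 7442/231 = -4283401/130053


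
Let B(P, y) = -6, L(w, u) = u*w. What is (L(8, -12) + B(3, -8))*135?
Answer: -13770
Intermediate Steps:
(L(8, -12) + B(3, -8))*135 = (-12*8 - 6)*135 = (-96 - 6)*135 = -102*135 = -13770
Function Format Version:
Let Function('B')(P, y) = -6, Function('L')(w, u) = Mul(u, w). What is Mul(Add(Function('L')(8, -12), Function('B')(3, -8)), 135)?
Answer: -13770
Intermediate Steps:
Mul(Add(Function('L')(8, -12), Function('B')(3, -8)), 135) = Mul(Add(Mul(-12, 8), -6), 135) = Mul(Add(-96, -6), 135) = Mul(-102, 135) = -13770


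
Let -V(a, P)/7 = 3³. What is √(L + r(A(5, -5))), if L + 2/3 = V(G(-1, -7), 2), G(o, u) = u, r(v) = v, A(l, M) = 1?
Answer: I*√1698/3 ≈ 13.736*I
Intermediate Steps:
V(a, P) = -189 (V(a, P) = -7*3³ = -7*27 = -189)
L = -569/3 (L = -⅔ - 189 = -569/3 ≈ -189.67)
√(L + r(A(5, -5))) = √(-569/3 + 1) = √(-566/3) = I*√1698/3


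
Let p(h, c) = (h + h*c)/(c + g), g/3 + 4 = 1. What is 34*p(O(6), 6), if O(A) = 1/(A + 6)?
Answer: -119/18 ≈ -6.6111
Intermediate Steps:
O(A) = 1/(6 + A)
g = -9 (g = -12 + 3*1 = -12 + 3 = -9)
p(h, c) = (h + c*h)/(-9 + c) (p(h, c) = (h + h*c)/(c - 9) = (h + c*h)/(-9 + c))
34*p(O(6), 6) = 34*((1 + 6)/((6 + 6)*(-9 + 6))) = 34*(7/(12*(-3))) = 34*((1/12)*(-⅓)*7) = 34*(-7/36) = -119/18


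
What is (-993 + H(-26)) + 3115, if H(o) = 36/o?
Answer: 27568/13 ≈ 2120.6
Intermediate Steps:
(-993 + H(-26)) + 3115 = (-993 + 36/(-26)) + 3115 = (-993 + 36*(-1/26)) + 3115 = (-993 - 18/13) + 3115 = -12927/13 + 3115 = 27568/13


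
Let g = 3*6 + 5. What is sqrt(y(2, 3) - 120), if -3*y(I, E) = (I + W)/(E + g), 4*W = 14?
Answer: I*sqrt(730509)/78 ≈ 10.958*I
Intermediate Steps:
W = 7/2 (W = (1/4)*14 = 7/2 ≈ 3.5000)
g = 23 (g = 18 + 5 = 23)
y(I, E) = -(7/2 + I)/(3*(23 + E)) (y(I, E) = -(I + 7/2)/(3*(E + 23)) = -(7/2 + I)/(3*(23 + E)))
sqrt(y(2, 3) - 120) = sqrt((-7 - 2*2)/(6*(23 + 3)) - 120) = sqrt((1/6)*(-7 - 4)/26 - 120) = sqrt((1/6)*(1/26)*(-11) - 120) = sqrt(-11/156 - 120) = sqrt(-18731/156) = I*sqrt(730509)/78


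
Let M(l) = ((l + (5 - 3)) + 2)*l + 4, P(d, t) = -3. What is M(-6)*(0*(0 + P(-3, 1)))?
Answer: 0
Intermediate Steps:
M(l) = 4 + l*(4 + l) (M(l) = ((l + 2) + 2)*l + 4 = ((2 + l) + 2)*l + 4 = (4 + l)*l + 4 = l*(4 + l) + 4 = 4 + l*(4 + l))
M(-6)*(0*(0 + P(-3, 1))) = (4 + (-6)**2 + 4*(-6))*(0*(0 - 3)) = (4 + 36 - 24)*(0*(-3)) = 16*0 = 0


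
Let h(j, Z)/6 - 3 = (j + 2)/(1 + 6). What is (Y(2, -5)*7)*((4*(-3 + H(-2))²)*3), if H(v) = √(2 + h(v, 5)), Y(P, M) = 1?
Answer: 2436 - 1008*√5 ≈ 182.04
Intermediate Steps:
h(j, Z) = 138/7 + 6*j/7 (h(j, Z) = 18 + 6*((j + 2)/(1 + 6)) = 18 + 6*((2 + j)/7) = 18 + 6*((2 + j)*(⅐)) = 18 + 6*(2/7 + j/7) = 18 + (12/7 + 6*j/7) = 138/7 + 6*j/7)
H(v) = √(152/7 + 6*v/7) (H(v) = √(2 + (138/7 + 6*v/7)) = √(152/7 + 6*v/7))
(Y(2, -5)*7)*((4*(-3 + H(-2))²)*3) = (1*7)*((4*(-3 + √(1064 + 42*(-2))/7)²)*3) = 7*((4*(-3 + √(1064 - 84)/7)²)*3) = 7*((4*(-3 + √980/7)²)*3) = 7*((4*(-3 + (14*√5)/7)²)*3) = 7*((4*(-3 + 2*√5)²)*3) = 7*(12*(-3 + 2*√5)²) = 84*(-3 + 2*√5)²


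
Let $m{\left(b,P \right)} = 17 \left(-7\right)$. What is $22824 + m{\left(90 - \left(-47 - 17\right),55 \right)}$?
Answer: $22705$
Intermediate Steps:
$m{\left(b,P \right)} = -119$
$22824 + m{\left(90 - \left(-47 - 17\right),55 \right)} = 22824 - 119 = 22705$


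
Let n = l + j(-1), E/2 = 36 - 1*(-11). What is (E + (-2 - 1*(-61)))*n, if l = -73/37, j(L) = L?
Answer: -16830/37 ≈ -454.86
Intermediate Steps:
E = 94 (E = 2*(36 - 1*(-11)) = 2*(36 + 11) = 2*47 = 94)
l = -73/37 (l = -73*1/37 = -73/37 ≈ -1.9730)
n = -110/37 (n = -73/37 - 1 = -110/37 ≈ -2.9730)
(E + (-2 - 1*(-61)))*n = (94 + (-2 - 1*(-61)))*(-110/37) = (94 + (-2 + 61))*(-110/37) = (94 + 59)*(-110/37) = 153*(-110/37) = -16830/37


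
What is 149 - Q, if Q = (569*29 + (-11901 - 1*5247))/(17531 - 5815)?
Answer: 1746331/11716 ≈ 149.06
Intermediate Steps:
Q = -647/11716 (Q = (16501 + (-11901 - 5247))/11716 = (16501 - 17148)*(1/11716) = -647*1/11716 = -647/11716 ≈ -0.055224)
149 - Q = 149 - 1*(-647/11716) = 149 + 647/11716 = 1746331/11716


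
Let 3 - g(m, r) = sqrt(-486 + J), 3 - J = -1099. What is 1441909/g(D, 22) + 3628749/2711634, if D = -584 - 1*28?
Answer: -3909195252425/548653946 - 2883818*sqrt(154)/607 ≈ -66083.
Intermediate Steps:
J = 1102 (J = 3 - 1*(-1099) = 3 + 1099 = 1102)
D = -612 (D = -584 - 28 = -612)
g(m, r) = 3 - 2*sqrt(154) (g(m, r) = 3 - sqrt(-486 + 1102) = 3 - sqrt(616) = 3 - 2*sqrt(154))
1441909/g(D, 22) + 3628749/2711634 = 1441909/(3 - 2*sqrt(154)) + 3628749/2711634 = 1441909/(3 - 2*sqrt(154)) + 3628749*(1/2711634) = 1441909/(3 - 2*sqrt(154)) + 1209583/903878 = 1209583/903878 + 1441909/(3 - 2*sqrt(154))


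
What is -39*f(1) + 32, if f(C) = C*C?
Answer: -7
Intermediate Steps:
f(C) = C²
-39*f(1) + 32 = -39*1² + 32 = -39*1 + 32 = -39 + 32 = -7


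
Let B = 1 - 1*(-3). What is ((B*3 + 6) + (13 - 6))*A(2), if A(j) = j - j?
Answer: 0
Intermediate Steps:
B = 4 (B = 1 + 3 = 4)
A(j) = 0
((B*3 + 6) + (13 - 6))*A(2) = ((4*3 + 6) + (13 - 6))*0 = ((12 + 6) + 7)*0 = (18 + 7)*0 = 25*0 = 0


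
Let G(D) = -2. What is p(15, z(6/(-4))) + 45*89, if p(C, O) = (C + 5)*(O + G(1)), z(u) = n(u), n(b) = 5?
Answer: 4065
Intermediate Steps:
z(u) = 5
p(C, O) = (-2 + O)*(5 + C) (p(C, O) = (C + 5)*(O - 2) = (5 + C)*(-2 + O) = (-2 + O)*(5 + C))
p(15, z(6/(-4))) + 45*89 = (-10 - 2*15 + 5*5 + 15*5) + 45*89 = (-10 - 30 + 25 + 75) + 4005 = 60 + 4005 = 4065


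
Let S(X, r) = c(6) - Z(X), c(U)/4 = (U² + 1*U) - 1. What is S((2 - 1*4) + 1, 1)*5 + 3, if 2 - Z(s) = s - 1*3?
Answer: 793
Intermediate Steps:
Z(s) = 5 - s (Z(s) = 2 - (s - 1*3) = 2 - (s - 3) = 2 - (-3 + s) = 2 + (3 - s) = 5 - s)
c(U) = -4 + 4*U + 4*U² (c(U) = 4*((U² + 1*U) - 1) = 4*((U² + U) - 1) = 4*((U + U²) - 1) = 4*(-1 + U + U²) = -4 + 4*U + 4*U²)
S(X, r) = 159 + X (S(X, r) = (-4 + 4*6 + 4*6²) - (5 - X) = (-4 + 24 + 4*36) + (-5 + X) = (-4 + 24 + 144) + (-5 + X) = 164 + (-5 + X) = 159 + X)
S((2 - 1*4) + 1, 1)*5 + 3 = (159 + ((2 - 1*4) + 1))*5 + 3 = (159 + ((2 - 4) + 1))*5 + 3 = (159 + (-2 + 1))*5 + 3 = (159 - 1)*5 + 3 = 158*5 + 3 = 790 + 3 = 793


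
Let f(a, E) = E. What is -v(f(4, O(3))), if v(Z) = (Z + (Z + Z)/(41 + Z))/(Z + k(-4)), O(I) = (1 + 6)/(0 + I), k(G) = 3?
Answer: -119/260 ≈ -0.45769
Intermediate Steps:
O(I) = 7/I
v(Z) = (Z + 2*Z/(41 + Z))/(3 + Z) (v(Z) = (Z + (Z + Z)/(41 + Z))/(Z + 3) = (Z + (2*Z)/(41 + Z))/(3 + Z) = (Z + 2*Z/(41 + Z))/(3 + Z))
-v(f(4, O(3))) = -7/3*(43 + 7/3)/(123 + (7/3)**2 + 44*(7/3)) = -7*(1/3)*(43 + 7*(1/3))/(123 + (7*(1/3))**2 + 44*(7*(1/3))) = -7*(43 + 7/3)/(3*(123 + (7/3)**2 + 44*(7/3))) = -7*136/(3*(123 + 49/9 + 308/3)*3) = -7*136/(3*2080/9*3) = -7*9*136/(3*2080*3) = -1*119/260 = -119/260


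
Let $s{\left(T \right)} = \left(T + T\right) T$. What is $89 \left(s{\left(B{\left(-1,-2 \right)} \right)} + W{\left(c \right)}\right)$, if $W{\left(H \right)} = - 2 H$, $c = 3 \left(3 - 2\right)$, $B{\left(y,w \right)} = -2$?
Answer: $178$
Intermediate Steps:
$c = 3$ ($c = 3 \cdot 1 = 3$)
$s{\left(T \right)} = 2 T^{2}$ ($s{\left(T \right)} = 2 T T = 2 T^{2}$)
$89 \left(s{\left(B{\left(-1,-2 \right)} \right)} + W{\left(c \right)}\right) = 89 \left(2 \left(-2\right)^{2} - 6\right) = 89 \left(2 \cdot 4 - 6\right) = 89 \left(8 - 6\right) = 89 \cdot 2 = 178$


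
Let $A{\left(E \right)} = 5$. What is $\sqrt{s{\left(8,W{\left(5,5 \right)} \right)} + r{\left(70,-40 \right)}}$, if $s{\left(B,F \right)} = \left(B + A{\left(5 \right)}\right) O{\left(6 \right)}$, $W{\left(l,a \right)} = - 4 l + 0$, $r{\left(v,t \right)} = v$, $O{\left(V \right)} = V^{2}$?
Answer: $\sqrt{538} \approx 23.195$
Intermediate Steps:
$W{\left(l,a \right)} = - 4 l$
$s{\left(B,F \right)} = 180 + 36 B$ ($s{\left(B,F \right)} = \left(B + 5\right) 6^{2} = \left(5 + B\right) 36 = 180 + 36 B$)
$\sqrt{s{\left(8,W{\left(5,5 \right)} \right)} + r{\left(70,-40 \right)}} = \sqrt{\left(180 + 36 \cdot 8\right) + 70} = \sqrt{\left(180 + 288\right) + 70} = \sqrt{468 + 70} = \sqrt{538}$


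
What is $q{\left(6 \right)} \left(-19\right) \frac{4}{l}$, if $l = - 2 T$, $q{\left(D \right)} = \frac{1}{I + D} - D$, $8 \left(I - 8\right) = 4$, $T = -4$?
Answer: $\frac{1634}{29} \approx 56.345$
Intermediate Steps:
$I = \frac{17}{2}$ ($I = 8 + \frac{1}{8} \cdot 4 = 8 + \frac{1}{2} = \frac{17}{2} \approx 8.5$)
$q{\left(D \right)} = \frac{1}{\frac{17}{2} + D} - D$
$l = 8$ ($l = \left(-2\right) \left(-4\right) = 8$)
$q{\left(6 \right)} \left(-19\right) \frac{4}{l} = \frac{2 - 102 - 2 \cdot 6^{2}}{17 + 2 \cdot 6} \left(-19\right) \frac{4}{8} = \frac{2 - 102 - 72}{17 + 12} \left(-19\right) 4 \cdot \frac{1}{8} = \frac{2 - 102 - 72}{29} \left(-19\right) \frac{1}{2} = \frac{1}{29} \left(-172\right) \left(-19\right) \frac{1}{2} = \left(- \frac{172}{29}\right) \left(-19\right) \frac{1}{2} = \frac{3268}{29} \cdot \frac{1}{2} = \frac{1634}{29}$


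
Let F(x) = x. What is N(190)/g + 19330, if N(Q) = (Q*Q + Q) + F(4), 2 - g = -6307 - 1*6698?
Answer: 251461604/13007 ≈ 19333.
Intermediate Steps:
g = 13007 (g = 2 - (-6307 - 1*6698) = 2 - (-6307 - 6698) = 2 - 1*(-13005) = 2 + 13005 = 13007)
N(Q) = 4 + Q + Q**2 (N(Q) = (Q*Q + Q) + 4 = (Q**2 + Q) + 4 = (Q + Q**2) + 4 = 4 + Q + Q**2)
N(190)/g + 19330 = (4 + 190 + 190**2)/13007 + 19330 = (4 + 190 + 36100)*(1/13007) + 19330 = 36294*(1/13007) + 19330 = 36294/13007 + 19330 = 251461604/13007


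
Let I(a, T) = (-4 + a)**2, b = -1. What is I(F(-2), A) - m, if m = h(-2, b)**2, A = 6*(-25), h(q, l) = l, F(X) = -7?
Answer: 120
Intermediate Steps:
A = -150
m = 1 (m = (-1)**2 = 1)
I(F(-2), A) - m = (-4 - 7)**2 - 1*1 = (-11)**2 - 1 = 121 - 1 = 120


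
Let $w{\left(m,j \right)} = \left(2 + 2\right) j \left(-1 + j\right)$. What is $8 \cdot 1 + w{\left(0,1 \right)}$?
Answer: $8$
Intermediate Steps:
$w{\left(m,j \right)} = 4 j \left(-1 + j\right)$
$8 \cdot 1 + w{\left(0,1 \right)} = 8 \cdot 1 + 4 \cdot 1 \left(-1 + 1\right) = 8 + 4 \cdot 1 \cdot 0 = 8 + 0 = 8$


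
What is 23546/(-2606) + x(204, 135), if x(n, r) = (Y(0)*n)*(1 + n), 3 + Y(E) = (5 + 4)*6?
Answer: 2779052687/1303 ≈ 2.1328e+6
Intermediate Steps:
Y(E) = 51 (Y(E) = -3 + (5 + 4)*6 = -3 + 9*6 = -3 + 54 = 51)
x(n, r) = 51*n*(1 + n) (x(n, r) = (51*n)*(1 + n) = 51*n*(1 + n))
23546/(-2606) + x(204, 135) = 23546/(-2606) + 51*204*(1 + 204) = 23546*(-1/2606) + 51*204*205 = -11773/1303 + 2132820 = 2779052687/1303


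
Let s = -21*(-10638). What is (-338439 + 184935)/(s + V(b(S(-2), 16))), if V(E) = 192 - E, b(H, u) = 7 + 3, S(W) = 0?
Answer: -38376/55895 ≈ -0.68657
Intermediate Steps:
b(H, u) = 10
s = 223398
(-338439 + 184935)/(s + V(b(S(-2), 16))) = (-338439 + 184935)/(223398 + (192 - 1*10)) = -153504/(223398 + (192 - 10)) = -153504/(223398 + 182) = -153504/223580 = -153504*1/223580 = -38376/55895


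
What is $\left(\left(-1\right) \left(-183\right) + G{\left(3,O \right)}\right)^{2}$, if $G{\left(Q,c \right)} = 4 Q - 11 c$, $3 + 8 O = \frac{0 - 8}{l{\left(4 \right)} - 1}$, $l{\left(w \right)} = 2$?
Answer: $\frac{2825761}{64} \approx 44153.0$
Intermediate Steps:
$O = - \frac{11}{8}$ ($O = - \frac{3}{8} + \frac{\left(0 - 8\right) \frac{1}{2 - 1}}{8} = - \frac{3}{8} + \frac{\left(-8\right) 1^{-1}}{8} = - \frac{3}{8} + \frac{\left(-8\right) 1}{8} = - \frac{3}{8} + \frac{1}{8} \left(-8\right) = - \frac{3}{8} - 1 = - \frac{11}{8} \approx -1.375$)
$G{\left(Q,c \right)} = - 11 c + 4 Q$
$\left(\left(-1\right) \left(-183\right) + G{\left(3,O \right)}\right)^{2} = \left(\left(-1\right) \left(-183\right) + \left(\left(-11\right) \left(- \frac{11}{8}\right) + 4 \cdot 3\right)\right)^{2} = \left(183 + \left(\frac{121}{8} + 12\right)\right)^{2} = \left(183 + \frac{217}{8}\right)^{2} = \left(\frac{1681}{8}\right)^{2} = \frac{2825761}{64}$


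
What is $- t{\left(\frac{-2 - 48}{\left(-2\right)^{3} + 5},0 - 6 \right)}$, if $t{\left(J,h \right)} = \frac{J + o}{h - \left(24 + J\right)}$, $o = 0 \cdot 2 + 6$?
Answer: $\frac{17}{35} \approx 0.48571$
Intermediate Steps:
$o = 6$ ($o = 0 + 6 = 6$)
$t{\left(J,h \right)} = \frac{6 + J}{-24 + h - J}$ ($t{\left(J,h \right)} = \frac{J + 6}{h - \left(24 + J\right)} = \frac{6 + J}{-24 + h - J}$)
$- t{\left(\frac{-2 - 48}{\left(-2\right)^{3} + 5},0 - 6 \right)} = - \frac{6 + \frac{-2 - 48}{\left(-2\right)^{3} + 5}}{-24 + \left(0 - 6\right) - \frac{-2 - 48}{\left(-2\right)^{3} + 5}} = - \frac{6 - \frac{50}{-8 + 5}}{-24 - 6 - - \frac{50}{-8 + 5}} = - \frac{6 - \frac{50}{-3}}{-24 - 6 - - \frac{50}{-3}} = - \frac{6 - - \frac{50}{3}}{-24 - 6 - \left(-50\right) \left(- \frac{1}{3}\right)} = - \frac{6 + \frac{50}{3}}{-24 - 6 - \frac{50}{3}} = - \frac{68}{\left(-24 - 6 - \frac{50}{3}\right) 3} = - \frac{68}{\left(- \frac{140}{3}\right) 3} = - \frac{\left(-3\right) 68}{140 \cdot 3} = \left(-1\right) \left(- \frac{17}{35}\right) = \frac{17}{35}$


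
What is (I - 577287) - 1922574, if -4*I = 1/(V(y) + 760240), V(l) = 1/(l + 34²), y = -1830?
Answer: -2561866347311335/1024803518 ≈ -2.4999e+6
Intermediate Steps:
V(l) = 1/(1156 + l) (V(l) = 1/(l + 1156) = 1/(1156 + l))
I = -337/1024803518 (I = -1/(4*(1/(1156 - 1830) + 760240)) = -1/(4*(1/(-674) + 760240)) = -1/(4*(-1/674 + 760240)) = -1/(4*512401759/674) = -¼*674/512401759 = -337/1024803518 ≈ -3.2884e-7)
(I - 577287) - 1922574 = (-337/1024803518 - 577287) - 1922574 = -591605748496003/1024803518 - 1922574 = -2561866347311335/1024803518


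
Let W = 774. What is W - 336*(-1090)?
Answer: 367014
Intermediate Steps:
W - 336*(-1090) = 774 - 336*(-1090) = 774 + 366240 = 367014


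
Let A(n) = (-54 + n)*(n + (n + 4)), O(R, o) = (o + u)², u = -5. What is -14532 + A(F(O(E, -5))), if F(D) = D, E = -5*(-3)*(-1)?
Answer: -5148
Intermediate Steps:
E = -15 (E = 15*(-1) = -15)
O(R, o) = (-5 + o)² (O(R, o) = (o - 5)² = (-5 + o)²)
A(n) = (-54 + n)*(4 + 2*n) (A(n) = (-54 + n)*(n + (4 + n)) = (-54 + n)*(4 + 2*n))
-14532 + A(F(O(E, -5))) = -14532 + (-216 - 104*(-5 - 5)² + 2*((-5 - 5)²)²) = -14532 + (-216 - 104*(-10)² + 2*((-10)²)²) = -14532 + (-216 - 104*100 + 2*100²) = -14532 + (-216 - 10400 + 2*10000) = -14532 + (-216 - 10400 + 20000) = -14532 + 9384 = -5148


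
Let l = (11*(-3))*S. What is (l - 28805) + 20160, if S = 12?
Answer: -9041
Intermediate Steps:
l = -396 (l = (11*(-3))*12 = -33*12 = -396)
(l - 28805) + 20160 = (-396 - 28805) + 20160 = -29201 + 20160 = -9041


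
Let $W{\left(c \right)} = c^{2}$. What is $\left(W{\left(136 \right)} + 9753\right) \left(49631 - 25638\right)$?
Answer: $677778257$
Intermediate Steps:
$\left(W{\left(136 \right)} + 9753\right) \left(49631 - 25638\right) = \left(136^{2} + 9753\right) \left(49631 - 25638\right) = \left(18496 + 9753\right) 23993 = 28249 \cdot 23993 = 677778257$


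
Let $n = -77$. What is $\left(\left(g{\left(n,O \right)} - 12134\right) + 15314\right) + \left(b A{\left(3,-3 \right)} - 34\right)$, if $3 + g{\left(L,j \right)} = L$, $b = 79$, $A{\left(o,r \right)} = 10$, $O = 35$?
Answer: $3856$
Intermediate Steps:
$g{\left(L,j \right)} = -3 + L$
$\left(\left(g{\left(n,O \right)} - 12134\right) + 15314\right) + \left(b A{\left(3,-3 \right)} - 34\right) = \left(\left(\left(-3 - 77\right) - 12134\right) + 15314\right) + \left(79 \cdot 10 - 34\right) = \left(\left(-80 - 12134\right) + 15314\right) + \left(790 - 34\right) = \left(-12214 + 15314\right) + 756 = 3100 + 756 = 3856$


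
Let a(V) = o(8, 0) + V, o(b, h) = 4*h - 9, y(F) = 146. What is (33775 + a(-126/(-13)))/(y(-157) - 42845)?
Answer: -439084/555087 ≈ -0.79102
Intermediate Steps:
o(b, h) = -9 + 4*h
a(V) = -9 + V (a(V) = (-9 + 4*0) + V = (-9 + 0) + V = -9 + V)
(33775 + a(-126/(-13)))/(y(-157) - 42845) = (33775 + (-9 - 126/(-13)))/(146 - 42845) = (33775 + (-9 - 126*(-1/13)))/(-42699) = (33775 + (-9 + 126/13))*(-1/42699) = (33775 + 9/13)*(-1/42699) = (439084/13)*(-1/42699) = -439084/555087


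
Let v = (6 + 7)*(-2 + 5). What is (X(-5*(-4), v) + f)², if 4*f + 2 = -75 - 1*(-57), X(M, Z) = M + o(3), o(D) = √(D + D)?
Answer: (15 + √6)² ≈ 304.48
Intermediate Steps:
o(D) = √2*√D (o(D) = √(2*D) = √2*√D)
v = 39 (v = 13*3 = 39)
X(M, Z) = M + √6 (X(M, Z) = M + √2*√3 = M + √6)
f = -5 (f = -½ + (-75 - 1*(-57))/4 = -½ + (-75 + 57)/4 = -½ + (¼)*(-18) = -½ - 9/2 = -5)
(X(-5*(-4), v) + f)² = ((-5*(-4) + √6) - 5)² = ((20 + √6) - 5)² = (15 + √6)²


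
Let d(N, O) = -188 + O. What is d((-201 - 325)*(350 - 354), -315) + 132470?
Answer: 131967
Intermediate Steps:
d((-201 - 325)*(350 - 354), -315) + 132470 = (-188 - 315) + 132470 = -503 + 132470 = 131967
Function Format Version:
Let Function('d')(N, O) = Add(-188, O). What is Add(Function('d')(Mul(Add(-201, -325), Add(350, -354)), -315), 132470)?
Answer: 131967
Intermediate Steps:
Add(Function('d')(Mul(Add(-201, -325), Add(350, -354)), -315), 132470) = Add(Add(-188, -315), 132470) = Add(-503, 132470) = 131967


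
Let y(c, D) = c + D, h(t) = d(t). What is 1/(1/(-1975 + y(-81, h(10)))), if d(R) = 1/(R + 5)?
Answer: -30839/15 ≈ -2055.9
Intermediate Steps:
d(R) = 1/(5 + R)
h(t) = 1/(5 + t)
y(c, D) = D + c
1/(1/(-1975 + y(-81, h(10)))) = 1/(1/(-1975 + (1/(5 + 10) - 81))) = 1/(1/(-1975 + (1/15 - 81))) = 1/(1/(-1975 - 1214/15)) = 1/(1/(-30839/15)) = 1/(-15/30839) = -30839/15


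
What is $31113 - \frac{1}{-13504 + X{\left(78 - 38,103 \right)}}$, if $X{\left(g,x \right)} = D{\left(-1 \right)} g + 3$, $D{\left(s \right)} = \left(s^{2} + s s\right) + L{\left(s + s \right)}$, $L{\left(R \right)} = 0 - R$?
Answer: $\frac{415078534}{13341} \approx 31113.0$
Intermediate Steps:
$L{\left(R \right)} = - R$
$D{\left(s \right)} = - 2 s + 2 s^{2}$ ($D{\left(s \right)} = \left(s^{2} + s s\right) - \left(s + s\right) = \left(s^{2} + s^{2}\right) - 2 s = 2 s^{2} - 2 s = - 2 s + 2 s^{2}$)
$X{\left(g,x \right)} = 3 + 4 g$ ($X{\left(g,x \right)} = 2 \left(-1\right) \left(-1 - 1\right) g + 3 = 2 \left(-1\right) \left(-2\right) g + 3 = 4 g + 3 = 3 + 4 g$)
$31113 - \frac{1}{-13504 + X{\left(78 - 38,103 \right)}} = 31113 - \frac{1}{-13504 + \left(3 + 4 \left(78 - 38\right)\right)} = 31113 - \frac{1}{-13504 + \left(3 + 4 \cdot 40\right)} = 31113 - \frac{1}{-13504 + \left(3 + 160\right)} = 31113 - \frac{1}{-13504 + 163} = 31113 - \frac{1}{-13341} = 31113 - - \frac{1}{13341} = 31113 + \frac{1}{13341} = \frac{415078534}{13341}$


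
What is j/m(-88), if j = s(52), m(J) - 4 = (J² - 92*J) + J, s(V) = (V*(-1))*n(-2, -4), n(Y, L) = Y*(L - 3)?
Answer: -14/303 ≈ -0.046205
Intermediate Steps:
n(Y, L) = Y*(-3 + L)
s(V) = -14*V (s(V) = (V*(-1))*(-2*(-3 - 4)) = (-V)*(-2*(-7)) = -V*14 = -14*V)
m(J) = 4 + J² - 91*J (m(J) = 4 + ((J² - 92*J) + J) = 4 + (J² - 91*J) = 4 + J² - 91*J)
j = -728 (j = -14*52 = -728)
j/m(-88) = -728/(4 + (-88)² - 91*(-88)) = -728/(4 + 7744 + 8008) = -728/15756 = -728*1/15756 = -14/303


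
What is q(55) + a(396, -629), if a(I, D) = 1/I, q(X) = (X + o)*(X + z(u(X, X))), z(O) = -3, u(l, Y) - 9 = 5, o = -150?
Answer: -1956239/396 ≈ -4940.0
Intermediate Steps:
u(l, Y) = 14 (u(l, Y) = 9 + 5 = 14)
q(X) = (-150 + X)*(-3 + X) (q(X) = (X - 150)*(X - 3) = (-150 + X)*(-3 + X))
q(55) + a(396, -629) = (450 + 55**2 - 153*55) + 1/396 = (450 + 3025 - 8415) + 1/396 = -4940 + 1/396 = -1956239/396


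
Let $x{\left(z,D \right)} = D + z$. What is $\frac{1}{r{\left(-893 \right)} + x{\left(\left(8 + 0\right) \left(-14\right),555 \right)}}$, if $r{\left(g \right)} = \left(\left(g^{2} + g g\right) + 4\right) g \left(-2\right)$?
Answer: $\frac{1}{2848495415} \approx 3.5106 \cdot 10^{-10}$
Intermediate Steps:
$r{\left(g \right)} = - 2 g \left(4 + 2 g^{2}\right)$ ($r{\left(g \right)} = \left(\left(g^{2} + g^{2}\right) + 4\right) g \left(-2\right) = \left(2 g^{2} + 4\right) g \left(-2\right) = \left(4 + 2 g^{2}\right) g \left(-2\right) = g \left(4 + 2 g^{2}\right) \left(-2\right) = - 2 g \left(4 + 2 g^{2}\right)$)
$\frac{1}{r{\left(-893 \right)} + x{\left(\left(8 + 0\right) \left(-14\right),555 \right)}} = \frac{1}{\left(-4\right) \left(-893\right) \left(2 + \left(-893\right)^{2}\right) + \left(555 + \left(8 + 0\right) \left(-14\right)\right)} = \frac{1}{\left(-4\right) \left(-893\right) \left(2 + 797449\right) + \left(555 + 8 \left(-14\right)\right)} = \frac{1}{\left(-4\right) \left(-893\right) 797451 + \left(555 - 112\right)} = \frac{1}{2848494972 + 443} = \frac{1}{2848495415}$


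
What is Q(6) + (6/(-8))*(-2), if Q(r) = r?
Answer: 15/2 ≈ 7.5000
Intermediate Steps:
Q(6) + (6/(-8))*(-2) = 6 + (6/(-8))*(-2) = 6 + (6*(-1/8))*(-2) = 6 - 3/4*(-2) = 6 + 3/2 = 15/2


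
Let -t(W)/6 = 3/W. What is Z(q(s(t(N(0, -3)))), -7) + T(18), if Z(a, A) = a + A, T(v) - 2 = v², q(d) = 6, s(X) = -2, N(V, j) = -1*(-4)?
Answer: 325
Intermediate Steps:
N(V, j) = 4
t(W) = -18/W
T(v) = 2 + v²
Z(a, A) = A + a
Z(q(s(t(N(0, -3)))), -7) + T(18) = (-7 + 6) + (2 + 18²) = -1 + (2 + 324) = -1 + 326 = 325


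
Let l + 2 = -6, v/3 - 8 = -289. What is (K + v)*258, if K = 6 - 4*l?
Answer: -207690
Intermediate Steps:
v = -843 (v = 24 + 3*(-289) = 24 - 867 = -843)
l = -8 (l = -2 - 6 = -8)
K = 38 (K = 6 - 4*(-8) = 6 + 32 = 38)
(K + v)*258 = (38 - 843)*258 = -805*258 = -207690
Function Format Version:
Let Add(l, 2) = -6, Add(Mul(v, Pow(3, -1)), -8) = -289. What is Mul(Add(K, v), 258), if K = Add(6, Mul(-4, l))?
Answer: -207690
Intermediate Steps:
v = -843 (v = Add(24, Mul(3, -289)) = Add(24, -867) = -843)
l = -8 (l = Add(-2, -6) = -8)
K = 38 (K = Add(6, Mul(-4, -8)) = Add(6, 32) = 38)
Mul(Add(K, v), 258) = Mul(Add(38, -843), 258) = Mul(-805, 258) = -207690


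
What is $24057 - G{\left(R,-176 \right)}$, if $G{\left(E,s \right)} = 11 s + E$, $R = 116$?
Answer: $25877$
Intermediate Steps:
$G{\left(E,s \right)} = E + 11 s$
$24057 - G{\left(R,-176 \right)} = 24057 - \left(116 + 11 \left(-176\right)\right) = 24057 - \left(116 - 1936\right) = 24057 - -1820 = 24057 + 1820 = 25877$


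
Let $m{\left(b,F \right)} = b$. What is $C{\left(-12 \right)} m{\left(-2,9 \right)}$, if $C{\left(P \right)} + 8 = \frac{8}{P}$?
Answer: $\frac{52}{3} \approx 17.333$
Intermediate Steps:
$C{\left(P \right)} = -8 + \frac{8}{P}$
$C{\left(-12 \right)} m{\left(-2,9 \right)} = \left(-8 + \frac{8}{-12}\right) \left(-2\right) = \left(-8 + 8 \left(- \frac{1}{12}\right)\right) \left(-2\right) = \left(-8 - \frac{2}{3}\right) \left(-2\right) = \left(- \frac{26}{3}\right) \left(-2\right) = \frac{52}{3}$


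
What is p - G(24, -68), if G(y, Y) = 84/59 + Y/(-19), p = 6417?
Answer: 7187849/1121 ≈ 6412.0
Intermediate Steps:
G(y, Y) = 84/59 - Y/19 (G(y, Y) = 84*(1/59) + Y*(-1/19) = 84/59 - Y/19)
p - G(24, -68) = 6417 - (84/59 - 1/19*(-68)) = 6417 - (84/59 + 68/19) = 6417 - 1*5608/1121 = 6417 - 5608/1121 = 7187849/1121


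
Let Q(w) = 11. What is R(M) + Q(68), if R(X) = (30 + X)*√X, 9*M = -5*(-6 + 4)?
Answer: 11 + 280*√10/27 ≈ 43.794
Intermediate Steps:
M = 10/9 (M = (-5*(-6 + 4))/9 = (-5*(-2))/9 = (⅑)*10 = 10/9 ≈ 1.1111)
R(X) = √X*(30 + X)
R(M) + Q(68) = √(10/9)*(30 + 10/9) + 11 = (√10/3)*(280/9) + 11 = 280*√10/27 + 11 = 11 + 280*√10/27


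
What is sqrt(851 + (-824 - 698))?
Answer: I*sqrt(671) ≈ 25.904*I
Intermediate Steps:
sqrt(851 + (-824 - 698)) = sqrt(851 - 1522) = sqrt(-671) = I*sqrt(671)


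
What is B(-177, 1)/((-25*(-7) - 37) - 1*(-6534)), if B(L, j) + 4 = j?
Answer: -1/2224 ≈ -0.00044964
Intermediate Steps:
B(L, j) = -4 + j
B(-177, 1)/((-25*(-7) - 37) - 1*(-6534)) = (-4 + 1)/((-25*(-7) - 37) - 1*(-6534)) = -3/((175 - 37) + 6534) = -3/(138 + 6534) = -3/6672 = -3*1/6672 = -1/2224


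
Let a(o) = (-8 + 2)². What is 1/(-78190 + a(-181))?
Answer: -1/78154 ≈ -1.2795e-5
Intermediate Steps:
a(o) = 36 (a(o) = (-6)² = 36)
1/(-78190 + a(-181)) = 1/(-78190 + 36) = 1/(-78154) = -1/78154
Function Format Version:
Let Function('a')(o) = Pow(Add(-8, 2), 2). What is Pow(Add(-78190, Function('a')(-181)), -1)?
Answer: Rational(-1, 78154) ≈ -1.2795e-5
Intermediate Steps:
Function('a')(o) = 36 (Function('a')(o) = Pow(-6, 2) = 36)
Pow(Add(-78190, Function('a')(-181)), -1) = Pow(Add(-78190, 36), -1) = Pow(-78154, -1) = Rational(-1, 78154)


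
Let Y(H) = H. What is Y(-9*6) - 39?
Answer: -93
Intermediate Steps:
Y(-9*6) - 39 = -9*6 - 39 = -54 - 39 = -93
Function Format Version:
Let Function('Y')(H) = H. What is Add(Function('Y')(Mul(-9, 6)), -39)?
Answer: -93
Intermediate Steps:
Add(Function('Y')(Mul(-9, 6)), -39) = Add(Mul(-9, 6), -39) = Add(-54, -39) = -93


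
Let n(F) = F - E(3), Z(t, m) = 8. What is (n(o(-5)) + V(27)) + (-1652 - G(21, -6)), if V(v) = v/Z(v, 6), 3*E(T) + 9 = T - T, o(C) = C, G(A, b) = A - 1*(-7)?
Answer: -13429/8 ≈ -1678.6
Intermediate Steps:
G(A, b) = 7 + A (G(A, b) = A + 7 = 7 + A)
E(T) = -3 (E(T) = -3 + (T - T)/3 = -3 + (1/3)*0 = -3 + 0 = -3)
n(F) = 3 + F (n(F) = F - 1*(-3) = F + 3 = 3 + F)
V(v) = v/8
(n(o(-5)) + V(27)) + (-1652 - G(21, -6)) = ((3 - 5) + (1/8)*27) + (-1652 - (7 + 21)) = (-2 + 27/8) + (-1652 - 1*28) = 11/8 + (-1652 - 28) = 11/8 - 1680 = -13429/8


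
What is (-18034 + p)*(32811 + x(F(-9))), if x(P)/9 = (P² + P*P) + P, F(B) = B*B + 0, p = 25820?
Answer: 1180653468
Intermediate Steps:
F(B) = B² (F(B) = B² + 0 = B²)
x(P) = 9*P + 18*P² (x(P) = 9*((P² + P*P) + P) = 9*((P² + P²) + P) = 9*(2*P² + P) = 9*(P + 2*P²) = 9*P + 18*P²)
(-18034 + p)*(32811 + x(F(-9))) = (-18034 + 25820)*(32811 + 9*(-9)²*(1 + 2*(-9)²)) = 7786*(32811 + 9*81*(1 + 2*81)) = 7786*(32811 + 9*81*(1 + 162)) = 7786*(32811 + 9*81*163) = 7786*(32811 + 118827) = 7786*151638 = 1180653468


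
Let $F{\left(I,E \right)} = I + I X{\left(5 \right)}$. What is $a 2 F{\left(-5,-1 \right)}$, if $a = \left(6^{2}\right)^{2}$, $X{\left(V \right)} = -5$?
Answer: $51840$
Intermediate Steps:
$a = 1296$ ($a = 36^{2} = 1296$)
$F{\left(I,E \right)} = - 4 I$ ($F{\left(I,E \right)} = I + I \left(-5\right) = I - 5 I = - 4 I$)
$a 2 F{\left(-5,-1 \right)} = 1296 \cdot 2 \left(\left(-4\right) \left(-5\right)\right) = 2592 \cdot 20 = 51840$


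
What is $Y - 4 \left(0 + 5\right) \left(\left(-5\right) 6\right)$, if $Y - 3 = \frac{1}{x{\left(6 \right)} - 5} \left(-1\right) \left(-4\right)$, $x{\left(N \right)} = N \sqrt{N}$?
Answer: $\frac{355800}{191} + \frac{14400 \sqrt{6}}{191} \approx 2047.5$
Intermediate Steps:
$x{\left(N \right)} = N^{\frac{3}{2}}$
$Y = 3 + \frac{4}{-5 + 6 \sqrt{6}}$ ($Y = 3 + \frac{1}{6^{\frac{3}{2}} - 5} \left(-1\right) \left(-4\right) = 3 + \frac{1}{6 \sqrt{6} - 5} \left(-1\right) \left(-4\right) = 3 + \frac{1}{-5 + 6 \sqrt{6}} \left(-1\right) \left(-4\right) = 3 + - \frac{1}{-5 + 6 \sqrt{6}} \left(-4\right) = 3 + \frac{4}{-5 + 6 \sqrt{6}} \approx 3.4125$)
$Y - 4 \left(0 + 5\right) \left(\left(-5\right) 6\right) = \left(\frac{593}{191} + \frac{24 \sqrt{6}}{191}\right) - 4 \left(0 + 5\right) \left(\left(-5\right) 6\right) = \left(\frac{593}{191} + \frac{24 \sqrt{6}}{191}\right) \left(-4\right) 5 \left(-30\right) = \left(\frac{593}{191} + \frac{24 \sqrt{6}}{191}\right) \left(\left(-20\right) \left(-30\right)\right) = \left(\frac{593}{191} + \frac{24 \sqrt{6}}{191}\right) 600 = \frac{355800}{191} + \frac{14400 \sqrt{6}}{191}$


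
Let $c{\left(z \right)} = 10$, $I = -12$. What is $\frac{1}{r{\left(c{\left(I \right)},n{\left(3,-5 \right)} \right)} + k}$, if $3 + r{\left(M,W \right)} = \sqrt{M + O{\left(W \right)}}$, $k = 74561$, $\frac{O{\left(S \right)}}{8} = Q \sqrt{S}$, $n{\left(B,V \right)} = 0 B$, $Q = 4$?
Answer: $\frac{37279}{2779447677} - \frac{\sqrt{10}}{5558895354} \approx 1.3412 \cdot 10^{-5}$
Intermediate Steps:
$n{\left(B,V \right)} = 0$
$O{\left(S \right)} = 32 \sqrt{S}$ ($O{\left(S \right)} = 8 \cdot 4 \sqrt{S} = 32 \sqrt{S}$)
$r{\left(M,W \right)} = -3 + \sqrt{M + 32 \sqrt{W}}$
$\frac{1}{r{\left(c{\left(I \right)},n{\left(3,-5 \right)} \right)} + k} = \frac{1}{\left(-3 + \sqrt{10 + 32 \sqrt{0}}\right) + 74561} = \frac{1}{\left(-3 + \sqrt{10 + 32 \cdot 0}\right) + 74561} = \frac{1}{\left(-3 + \sqrt{10 + 0}\right) + 74561} = \frac{1}{\left(-3 + \sqrt{10}\right) + 74561} = \frac{1}{74558 + \sqrt{10}}$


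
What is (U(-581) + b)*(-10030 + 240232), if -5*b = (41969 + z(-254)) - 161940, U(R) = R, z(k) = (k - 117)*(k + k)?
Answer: -16436883204/5 ≈ -3.2874e+9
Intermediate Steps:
z(k) = 2*k*(-117 + k) (z(k) = (-117 + k)*(2*k) = 2*k*(-117 + k))
b = -68497/5 (b = -((41969 + 2*(-254)*(-117 - 254)) - 161940)/5 = -((41969 + 2*(-254)*(-371)) - 161940)/5 = -((41969 + 188468) - 161940)/5 = -(230437 - 161940)/5 = -⅕*68497 = -68497/5 ≈ -13699.)
(U(-581) + b)*(-10030 + 240232) = (-581 - 68497/5)*(-10030 + 240232) = -71402/5*230202 = -16436883204/5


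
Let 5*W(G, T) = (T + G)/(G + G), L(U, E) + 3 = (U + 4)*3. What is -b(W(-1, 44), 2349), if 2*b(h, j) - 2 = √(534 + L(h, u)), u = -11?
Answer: -1 - 3*√5890/20 ≈ -12.512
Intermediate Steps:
L(U, E) = 9 + 3*U (L(U, E) = -3 + (U + 4)*3 = -3 + (4 + U)*3 = -3 + (12 + 3*U) = 9 + 3*U)
W(G, T) = (G + T)/(10*G) (W(G, T) = ((T + G)/(G + G))/5 = ((G + T)/((2*G)))/5 = ((G + T)*(1/(2*G)))/5 = ((G + T)/(2*G))/5 = (G + T)/(10*G))
b(h, j) = 1 + √(543 + 3*h)/2 (b(h, j) = 1 + √(534 + (9 + 3*h))/2 = 1 + √(543 + 3*h)/2)
-b(W(-1, 44), 2349) = -(1 + √(543 + 3*((⅒)*(-1 + 44)/(-1)))/2) = -(1 + √(543 + 3*((⅒)*(-1)*43))/2) = -(1 + √(543 + 3*(-43/10))/2) = -(1 + √(543 - 129/10)/2) = -(1 + √(5301/10)/2) = -(1 + (3*√5890/10)/2) = -(1 + 3*√5890/20) = -1 - 3*√5890/20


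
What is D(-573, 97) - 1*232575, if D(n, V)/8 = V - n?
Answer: -227215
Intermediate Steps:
D(n, V) = -8*n + 8*V (D(n, V) = 8*(V - n) = -8*n + 8*V)
D(-573, 97) - 1*232575 = (-8*(-573) + 8*97) - 1*232575 = (4584 + 776) - 232575 = 5360 - 232575 = -227215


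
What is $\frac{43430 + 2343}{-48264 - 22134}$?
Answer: $- \frac{45773}{70398} \approx -0.6502$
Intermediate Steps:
$\frac{43430 + 2343}{-48264 - 22134} = \frac{45773}{-70398} = 45773 \left(- \frac{1}{70398}\right) = - \frac{45773}{70398}$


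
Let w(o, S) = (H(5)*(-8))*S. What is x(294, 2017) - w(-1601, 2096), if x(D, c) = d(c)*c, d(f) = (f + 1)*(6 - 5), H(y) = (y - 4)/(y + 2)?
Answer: 28508910/7 ≈ 4.0727e+6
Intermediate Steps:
H(y) = (-4 + y)/(2 + y)
d(f) = 1 + f (d(f) = (1 + f)*1 = 1 + f)
w(o, S) = -8*S/7 (w(o, S) = (((-4 + 5)/(2 + 5))*(-8))*S = ((1/7)*(-8))*S = (((⅐)*1)*(-8))*S = ((⅐)*(-8))*S = -8*S/7)
x(D, c) = c*(1 + c) (x(D, c) = (1 + c)*c = c*(1 + c))
x(294, 2017) - w(-1601, 2096) = 2017*(1 + 2017) - (-8)*2096/7 = 2017*2018 - 1*(-16768/7) = 4070306 + 16768/7 = 28508910/7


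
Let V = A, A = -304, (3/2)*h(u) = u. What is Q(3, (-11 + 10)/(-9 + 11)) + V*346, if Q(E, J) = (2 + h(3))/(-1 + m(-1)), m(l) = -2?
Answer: -315556/3 ≈ -1.0519e+5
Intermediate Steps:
h(u) = 2*u/3
Q(E, J) = -4/3 (Q(E, J) = (2 + (⅔)*3)/(-1 - 2) = (2 + 2)/(-3) = 4*(-⅓) = -4/3)
V = -304
Q(3, (-11 + 10)/(-9 + 11)) + V*346 = -4/3 - 304*346 = -4/3 - 105184 = -315556/3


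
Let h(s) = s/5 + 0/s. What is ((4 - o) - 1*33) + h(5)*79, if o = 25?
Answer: 25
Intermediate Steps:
h(s) = s/5 (h(s) = s*(1/5) + 0 = s/5 + 0 = s/5)
((4 - o) - 1*33) + h(5)*79 = ((4 - 1*25) - 1*33) + ((1/5)*5)*79 = ((4 - 25) - 33) + 1*79 = (-21 - 33) + 79 = -54 + 79 = 25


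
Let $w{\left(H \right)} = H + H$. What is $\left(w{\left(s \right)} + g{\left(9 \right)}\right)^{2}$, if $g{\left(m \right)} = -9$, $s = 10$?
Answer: $121$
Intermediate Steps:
$w{\left(H \right)} = 2 H$
$\left(w{\left(s \right)} + g{\left(9 \right)}\right)^{2} = \left(2 \cdot 10 - 9\right)^{2} = \left(20 - 9\right)^{2} = 11^{2} = 121$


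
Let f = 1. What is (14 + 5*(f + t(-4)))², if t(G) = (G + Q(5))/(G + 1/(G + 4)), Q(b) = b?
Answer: 361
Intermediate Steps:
t(G) = (5 + G)/(G + 1/(4 + G)) (t(G) = (G + 5)/(G + 1/(G + 4)) = (5 + G)/(G + 1/(4 + G)))
(14 + 5*(f + t(-4)))² = (14 + 5*(1 + (20 + (-4)² + 9*(-4))/(1 + (-4)² + 4*(-4))))² = (14 + 5*(1 + (20 + 16 - 36)/(1 + 16 - 16)))² = (14 + 5*(1 + 0/1))² = (14 + 5*(1 + 1*0))² = (14 + 5*(1 + 0))² = (14 + 5*1)² = (14 + 5)² = 19² = 361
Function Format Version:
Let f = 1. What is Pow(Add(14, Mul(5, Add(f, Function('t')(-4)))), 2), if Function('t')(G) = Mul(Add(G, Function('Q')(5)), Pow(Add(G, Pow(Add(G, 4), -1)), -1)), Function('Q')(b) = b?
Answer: 361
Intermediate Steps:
Function('t')(G) = Mul(Pow(Add(G, Pow(Add(4, G), -1)), -1), Add(5, G)) (Function('t')(G) = Mul(Add(G, 5), Pow(Add(G, Pow(Add(G, 4), -1)), -1)) = Mul(Add(5, G), Pow(Add(G, Pow(Add(4, G), -1)), -1)) = Mul(Pow(Add(G, Pow(Add(4, G), -1)), -1), Add(5, G)))
Pow(Add(14, Mul(5, Add(f, Function('t')(-4)))), 2) = Pow(Add(14, Mul(5, Add(1, Mul(Pow(Add(1, Pow(-4, 2), Mul(4, -4)), -1), Add(20, Pow(-4, 2), Mul(9, -4)))))), 2) = Pow(Add(14, Mul(5, Add(1, Mul(Pow(Add(1, 16, -16), -1), Add(20, 16, -36))))), 2) = Pow(Add(14, Mul(5, Add(1, Mul(Pow(1, -1), 0)))), 2) = Pow(Add(14, Mul(5, Add(1, Mul(1, 0)))), 2) = Pow(Add(14, Mul(5, Add(1, 0))), 2) = Pow(Add(14, Mul(5, 1)), 2) = Pow(Add(14, 5), 2) = Pow(19, 2) = 361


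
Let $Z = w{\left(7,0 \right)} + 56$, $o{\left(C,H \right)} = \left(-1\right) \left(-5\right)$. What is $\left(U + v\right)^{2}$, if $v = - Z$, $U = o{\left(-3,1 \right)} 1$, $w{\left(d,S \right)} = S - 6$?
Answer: $2025$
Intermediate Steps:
$o{\left(C,H \right)} = 5$
$w{\left(d,S \right)} = -6 + S$ ($w{\left(d,S \right)} = S - 6 = -6 + S$)
$Z = 50$ ($Z = \left(-6 + 0\right) + 56 = -6 + 56 = 50$)
$U = 5$ ($U = 5 \cdot 1 = 5$)
$v = -50$ ($v = \left(-1\right) 50 = -50$)
$\left(U + v\right)^{2} = \left(5 - 50\right)^{2} = \left(-45\right)^{2} = 2025$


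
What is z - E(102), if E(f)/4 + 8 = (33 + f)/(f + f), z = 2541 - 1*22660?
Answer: -341524/17 ≈ -20090.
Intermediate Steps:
z = -20119 (z = 2541 - 22660 = -20119)
E(f) = -32 + 2*(33 + f)/f (E(f) = -32 + 4*((33 + f)/(f + f)) = -32 + 4*((33 + f)/((2*f))) = -32 + 4*((33 + f)*(1/(2*f))) = -32 + 4*((33 + f)/(2*f)) = -32 + 2*(33 + f)/f)
z - E(102) = -20119 - (-30 + 66/102) = -20119 - (-30 + 66*(1/102)) = -20119 - (-30 + 11/17) = -20119 - 1*(-499/17) = -20119 + 499/17 = -341524/17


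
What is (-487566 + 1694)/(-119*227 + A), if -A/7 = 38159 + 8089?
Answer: 485872/350749 ≈ 1.3852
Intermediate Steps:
A = -323736 (A = -7*(38159 + 8089) = -7*46248 = -323736)
(-487566 + 1694)/(-119*227 + A) = (-487566 + 1694)/(-119*227 - 323736) = -485872/(-27013 - 323736) = -485872/(-350749) = -485872*(-1/350749) = 485872/350749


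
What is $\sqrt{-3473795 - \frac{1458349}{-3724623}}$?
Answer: $\frac{8 i \sqrt{9296164184891017}}{413847} \approx 1863.8 i$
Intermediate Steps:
$\sqrt{-3473795 - \frac{1458349}{-3724623}} = \sqrt{-3473795 - - \frac{1458349}{3724623}} = \sqrt{-3473795 + \frac{1458349}{3724623}} = \sqrt{- \frac{12938575295936}{3724623}} = \frac{8 i \sqrt{9296164184891017}}{413847}$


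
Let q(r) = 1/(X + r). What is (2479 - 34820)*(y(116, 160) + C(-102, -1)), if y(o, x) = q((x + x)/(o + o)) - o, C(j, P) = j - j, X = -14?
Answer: 1374007385/366 ≈ 3.7541e+6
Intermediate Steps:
q(r) = 1/(-14 + r)
C(j, P) = 0
y(o, x) = 1/(-14 + x/o) - o (y(o, x) = 1/(-14 + (x + x)/(o + o)) - o = 1/(-14 + (2*x)/((2*o))) - o = 1/(-14 + (2*x)*(1/(2*o))) - o = 1/(-14 + x/o) - o)
(2479 - 34820)*(y(116, 160) + C(-102, -1)) = (2479 - 34820)*(116*(-1 + 160 - 14*116)/(-1*160 + 14*116) + 0) = -32341*(116*(-1 + 160 - 1624)/(-160 + 1624) + 0) = -32341*(116*(-1465)/1464 + 0) = -32341*(116*(1/1464)*(-1465) + 0) = -32341*(-42485/366 + 0) = -32341*(-42485/366) = 1374007385/366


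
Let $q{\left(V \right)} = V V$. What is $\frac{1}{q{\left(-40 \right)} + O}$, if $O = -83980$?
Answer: $- \frac{1}{82380} \approx -1.2139 \cdot 10^{-5}$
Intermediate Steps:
$q{\left(V \right)} = V^{2}$
$\frac{1}{q{\left(-40 \right)} + O} = \frac{1}{\left(-40\right)^{2} - 83980} = \frac{1}{1600 - 83980} = \frac{1}{-82380} = - \frac{1}{82380}$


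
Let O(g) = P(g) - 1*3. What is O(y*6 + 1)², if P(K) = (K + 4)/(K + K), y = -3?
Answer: 7921/1156 ≈ 6.8521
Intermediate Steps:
P(K) = (4 + K)/(2*K) (P(K) = (4 + K)/((2*K)) = (4 + K)*(1/(2*K)) = (4 + K)/(2*K))
O(g) = -3 + (4 + g)/(2*g) (O(g) = (4 + g)/(2*g) - 1*3 = (4 + g)/(2*g) - 3 = -3 + (4 + g)/(2*g))
O(y*6 + 1)² = (-5/2 + 2/(-3*6 + 1))² = (-5/2 + 2/(-18 + 1))² = (-5/2 + 2/(-17))² = (-5/2 + 2*(-1/17))² = (-5/2 - 2/17)² = (-89/34)² = 7921/1156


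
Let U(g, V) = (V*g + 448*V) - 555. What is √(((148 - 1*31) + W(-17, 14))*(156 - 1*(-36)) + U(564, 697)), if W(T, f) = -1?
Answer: √727081 ≈ 852.69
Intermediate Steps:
U(g, V) = -555 + 448*V + V*g (U(g, V) = (448*V + V*g) - 555 = -555 + 448*V + V*g)
√(((148 - 1*31) + W(-17, 14))*(156 - 1*(-36)) + U(564, 697)) = √(((148 - 1*31) - 1)*(156 - 1*(-36)) + (-555 + 448*697 + 697*564)) = √(((148 - 31) - 1)*(156 + 36) + (-555 + 312256 + 393108)) = √((117 - 1)*192 + 704809) = √(116*192 + 704809) = √(22272 + 704809) = √727081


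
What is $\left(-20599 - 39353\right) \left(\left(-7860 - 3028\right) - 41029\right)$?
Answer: $3112527984$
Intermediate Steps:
$\left(-20599 - 39353\right) \left(\left(-7860 - 3028\right) - 41029\right) = - 59952 \left(\left(-7860 - 3028\right) - 41029\right) = - 59952 \left(-10888 - 41029\right) = \left(-59952\right) \left(-51917\right) = 3112527984$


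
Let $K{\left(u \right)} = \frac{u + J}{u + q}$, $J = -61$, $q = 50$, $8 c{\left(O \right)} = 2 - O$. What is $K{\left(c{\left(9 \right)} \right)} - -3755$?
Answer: $\frac{491740}{131} \approx 3753.7$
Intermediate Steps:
$c{\left(O \right)} = \frac{1}{4} - \frac{O}{8}$ ($c{\left(O \right)} = \frac{2 - O}{8} = \frac{1}{4} - \frac{O}{8}$)
$K{\left(u \right)} = \frac{-61 + u}{50 + u}$ ($K{\left(u \right)} = \frac{u - 61}{u + 50} = \frac{-61 + u}{50 + u}$)
$K{\left(c{\left(9 \right)} \right)} - -3755 = \frac{-61 + \left(\frac{1}{4} - \frac{9}{8}\right)}{50 + \left(\frac{1}{4} - \frac{9}{8}\right)} - -3755 = \frac{-61 + \left(\frac{1}{4} - \frac{9}{8}\right)}{50 + \left(\frac{1}{4} - \frac{9}{8}\right)} + 3755 = \frac{-61 - \frac{7}{8}}{50 - \frac{7}{8}} + 3755 = \frac{1}{\frac{393}{8}} \left(- \frac{495}{8}\right) + 3755 = \frac{8}{393} \left(- \frac{495}{8}\right) + 3755 = - \frac{165}{131} + 3755 = \frac{491740}{131}$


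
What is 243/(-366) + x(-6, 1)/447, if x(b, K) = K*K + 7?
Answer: -35231/54534 ≈ -0.64604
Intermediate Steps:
x(b, K) = 7 + K**2 (x(b, K) = K**2 + 7 = 7 + K**2)
243/(-366) + x(-6, 1)/447 = 243/(-366) + (7 + 1**2)/447 = 243*(-1/366) + (7 + 1)*(1/447) = -81/122 + 8*(1/447) = -81/122 + 8/447 = -35231/54534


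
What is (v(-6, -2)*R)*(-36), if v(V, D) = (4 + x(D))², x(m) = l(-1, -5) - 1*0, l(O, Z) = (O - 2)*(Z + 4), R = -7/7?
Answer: 1764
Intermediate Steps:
R = -1 (R = -7*⅐ = -1)
l(O, Z) = (-2 + O)*(4 + Z)
x(m) = 3 (x(m) = (-8 - 2*(-5) + 4*(-1) - 1*(-5)) - 1*0 = (-8 + 10 - 4 + 5) + 0 = 3 + 0 = 3)
v(V, D) = 49 (v(V, D) = (4 + 3)² = 7² = 49)
(v(-6, -2)*R)*(-36) = (49*(-1))*(-36) = -49*(-36) = 1764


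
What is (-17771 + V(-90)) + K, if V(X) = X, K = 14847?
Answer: -3014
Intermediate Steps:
(-17771 + V(-90)) + K = (-17771 - 90) + 14847 = -17861 + 14847 = -3014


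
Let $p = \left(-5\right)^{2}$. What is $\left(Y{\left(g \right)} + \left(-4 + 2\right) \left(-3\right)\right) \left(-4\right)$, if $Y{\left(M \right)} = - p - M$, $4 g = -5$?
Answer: $71$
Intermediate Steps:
$g = - \frac{5}{4}$ ($g = \frac{1}{4} \left(-5\right) = - \frac{5}{4} \approx -1.25$)
$p = 25$
$Y{\left(M \right)} = -25 - M$ ($Y{\left(M \right)} = \left(-1\right) 25 - M = -25 - M$)
$\left(Y{\left(g \right)} + \left(-4 + 2\right) \left(-3\right)\right) \left(-4\right) = \left(\left(-25 - - \frac{5}{4}\right) + \left(-4 + 2\right) \left(-3\right)\right) \left(-4\right) = \left(\left(-25 + \frac{5}{4}\right) - -6\right) \left(-4\right) = \left(- \frac{95}{4} + 6\right) \left(-4\right) = \left(- \frac{71}{4}\right) \left(-4\right) = 71$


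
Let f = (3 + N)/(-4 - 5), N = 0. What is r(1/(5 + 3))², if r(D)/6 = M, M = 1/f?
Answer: 324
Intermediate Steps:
f = -⅓ (f = (3 + 0)/(-4 - 5) = 3/(-9) = 3*(-⅑) = -⅓ ≈ -0.33333)
M = -3 (M = 1/(-⅓) = -3)
r(D) = -18 (r(D) = 6*(-3) = -18)
r(1/(5 + 3))² = (-18)² = 324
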